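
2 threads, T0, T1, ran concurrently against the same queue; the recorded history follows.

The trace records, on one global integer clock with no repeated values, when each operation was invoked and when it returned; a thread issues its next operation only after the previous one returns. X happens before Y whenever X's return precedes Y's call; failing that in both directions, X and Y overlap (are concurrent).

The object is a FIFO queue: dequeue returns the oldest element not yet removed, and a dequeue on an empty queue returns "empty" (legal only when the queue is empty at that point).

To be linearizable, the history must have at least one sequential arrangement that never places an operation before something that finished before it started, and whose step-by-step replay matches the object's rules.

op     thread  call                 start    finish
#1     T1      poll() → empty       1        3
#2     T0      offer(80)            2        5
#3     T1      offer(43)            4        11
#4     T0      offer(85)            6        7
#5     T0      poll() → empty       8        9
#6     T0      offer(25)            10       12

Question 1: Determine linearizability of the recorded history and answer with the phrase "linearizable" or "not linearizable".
not linearizable

prefix check: 1..8 passes, 1..9 fails once #5's time-9 response joins
the 4 completed operations admit 2 real-time orders; each fails the queue replay
including or dropping the 1 pending operation (#3) in any combination fails
e.g. #1, #2, #4, #5 (pending dropped): illegal at step 4, since #5 poll() → empty cannot apply there
e.g. #2, #1, #4, #5 (pending dropped): illegal at step 2, since #1 poll() → empty cannot apply there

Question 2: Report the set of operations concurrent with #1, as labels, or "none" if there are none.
Answer: #2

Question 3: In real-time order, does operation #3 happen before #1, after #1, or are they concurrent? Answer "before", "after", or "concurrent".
Answer: after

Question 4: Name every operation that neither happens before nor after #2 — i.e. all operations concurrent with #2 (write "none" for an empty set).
Answer: #1, #3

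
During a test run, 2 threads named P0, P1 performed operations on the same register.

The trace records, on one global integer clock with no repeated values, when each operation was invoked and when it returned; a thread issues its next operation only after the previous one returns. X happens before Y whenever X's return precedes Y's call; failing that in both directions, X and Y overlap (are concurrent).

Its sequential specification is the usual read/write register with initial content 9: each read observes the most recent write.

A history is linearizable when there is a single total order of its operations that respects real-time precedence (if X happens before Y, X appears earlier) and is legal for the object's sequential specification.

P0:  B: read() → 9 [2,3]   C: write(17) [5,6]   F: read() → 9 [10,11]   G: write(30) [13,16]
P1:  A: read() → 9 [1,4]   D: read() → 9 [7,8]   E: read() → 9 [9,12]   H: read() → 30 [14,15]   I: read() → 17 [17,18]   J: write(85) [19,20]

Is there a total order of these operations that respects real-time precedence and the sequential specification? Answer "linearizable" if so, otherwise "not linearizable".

not linearizable

events 1..7 are fine; event 8 — the response of D at time 8 — makes the prefix non-linearizable
2 orders of the 4 completed register ops respect real time; none is legal
e.g. A, B, C, D: illegal at step 4, since D read() → 9 cannot apply there
e.g. B, A, C, D: illegal at step 4, since D read() → 9 cannot apply there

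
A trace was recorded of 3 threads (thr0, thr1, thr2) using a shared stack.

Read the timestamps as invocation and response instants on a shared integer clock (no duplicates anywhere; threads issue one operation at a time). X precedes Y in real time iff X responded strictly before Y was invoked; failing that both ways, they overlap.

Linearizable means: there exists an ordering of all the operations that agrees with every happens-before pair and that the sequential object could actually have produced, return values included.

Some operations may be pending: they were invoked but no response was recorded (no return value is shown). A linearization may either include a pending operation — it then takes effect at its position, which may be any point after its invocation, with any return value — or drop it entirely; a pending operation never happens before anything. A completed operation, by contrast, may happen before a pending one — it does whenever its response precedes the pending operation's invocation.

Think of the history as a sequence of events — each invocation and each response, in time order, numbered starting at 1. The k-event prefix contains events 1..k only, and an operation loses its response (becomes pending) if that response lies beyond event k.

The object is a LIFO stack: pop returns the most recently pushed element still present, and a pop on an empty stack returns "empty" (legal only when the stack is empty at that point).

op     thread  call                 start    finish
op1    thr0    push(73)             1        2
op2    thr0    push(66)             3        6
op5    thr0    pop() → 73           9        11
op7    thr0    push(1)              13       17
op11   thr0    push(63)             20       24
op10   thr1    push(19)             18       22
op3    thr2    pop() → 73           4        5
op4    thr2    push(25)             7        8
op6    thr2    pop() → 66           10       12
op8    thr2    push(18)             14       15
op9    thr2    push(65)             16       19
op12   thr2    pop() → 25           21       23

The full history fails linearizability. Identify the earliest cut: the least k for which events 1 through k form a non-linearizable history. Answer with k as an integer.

one valid order for events 1..10 is op1, op3, op2, op4:
after step 1 (op1 push(73)): stack <73>
after step 2 (op3 pop() → 73): stack <>
after step 3 (op2 push(66)): stack <66>
after step 4 (op4 push(25)): stack <66,25>
at event 11 (op5's time-11 response) nothing linearizes any more
include/drop combinations of the 1 pending operation (op6) were all tried; none helps
take op1, op2, op3, op4, op5 (pending dropped): step 3 already fails, because op3 pop() → 73 cannot occur there
take op1, op3, op2, op4, op5 (pending dropped): step 5 already fails, because op5 pop() → 73 cannot occur there

11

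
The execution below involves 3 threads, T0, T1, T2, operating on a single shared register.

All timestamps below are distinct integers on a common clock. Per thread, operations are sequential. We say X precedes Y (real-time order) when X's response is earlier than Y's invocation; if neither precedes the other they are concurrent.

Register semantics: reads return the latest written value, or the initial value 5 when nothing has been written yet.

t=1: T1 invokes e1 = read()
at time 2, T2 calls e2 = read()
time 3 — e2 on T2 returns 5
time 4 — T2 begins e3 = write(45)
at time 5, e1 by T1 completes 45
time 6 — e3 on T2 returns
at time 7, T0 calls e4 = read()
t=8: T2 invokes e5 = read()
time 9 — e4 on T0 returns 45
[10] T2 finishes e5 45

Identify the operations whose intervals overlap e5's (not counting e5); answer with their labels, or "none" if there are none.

e5 spans [8,10]: anything still running between times 8 and 10 counts as concurrent
e1 [1,5]: before
e2 [2,3]: before
e3 [4,6]: before
e4 [7,9]: concurrent

e4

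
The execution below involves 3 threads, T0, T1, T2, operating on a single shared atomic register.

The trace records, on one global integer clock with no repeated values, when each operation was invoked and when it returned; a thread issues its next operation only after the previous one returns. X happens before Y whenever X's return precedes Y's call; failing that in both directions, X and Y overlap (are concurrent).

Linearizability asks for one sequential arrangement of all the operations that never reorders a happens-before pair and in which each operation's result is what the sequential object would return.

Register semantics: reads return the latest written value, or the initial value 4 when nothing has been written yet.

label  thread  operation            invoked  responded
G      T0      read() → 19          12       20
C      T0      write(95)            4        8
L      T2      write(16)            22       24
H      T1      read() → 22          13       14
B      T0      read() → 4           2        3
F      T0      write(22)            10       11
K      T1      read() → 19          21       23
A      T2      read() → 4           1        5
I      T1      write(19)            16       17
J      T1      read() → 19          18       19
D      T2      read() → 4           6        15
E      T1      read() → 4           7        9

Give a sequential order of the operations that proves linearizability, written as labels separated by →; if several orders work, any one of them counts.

A → B → D → E → C → F → H → I → G → J → K → L

1. A read() → 4, leaving value 4
2. B read() → 4, leaving value 4
3. D read() → 4, leaving value 4
4. E read() → 4, leaving value 4
5. C write(95), leaving value 95
6. F write(22), leaving value 22
7. H read() → 22, leaving value 22
8. I write(19), leaving value 19
9. G read() → 19, leaving value 19
10. J read() → 19, leaving value 19
11. K read() → 19, leaving value 19
12. L write(16), leaving value 16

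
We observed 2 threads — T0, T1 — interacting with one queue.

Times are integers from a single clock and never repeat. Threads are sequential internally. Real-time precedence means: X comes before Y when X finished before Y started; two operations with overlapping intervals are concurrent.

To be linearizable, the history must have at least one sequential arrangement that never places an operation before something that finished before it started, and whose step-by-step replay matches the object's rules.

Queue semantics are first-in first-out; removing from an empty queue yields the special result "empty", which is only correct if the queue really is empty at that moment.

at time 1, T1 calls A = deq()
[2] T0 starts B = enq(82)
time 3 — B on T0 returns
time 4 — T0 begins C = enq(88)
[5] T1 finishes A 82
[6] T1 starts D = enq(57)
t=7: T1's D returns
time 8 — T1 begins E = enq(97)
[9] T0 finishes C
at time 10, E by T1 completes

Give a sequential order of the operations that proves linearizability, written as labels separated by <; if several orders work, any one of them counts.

1. B enq(82), leaving queue <82>
2. A deq() → 82, leaving queue <>
3. C enq(88), leaving queue <88>
4. D enq(57), leaving queue <88,57>
5. E enq(97), leaving queue <88,57,97>

B < A < C < D < E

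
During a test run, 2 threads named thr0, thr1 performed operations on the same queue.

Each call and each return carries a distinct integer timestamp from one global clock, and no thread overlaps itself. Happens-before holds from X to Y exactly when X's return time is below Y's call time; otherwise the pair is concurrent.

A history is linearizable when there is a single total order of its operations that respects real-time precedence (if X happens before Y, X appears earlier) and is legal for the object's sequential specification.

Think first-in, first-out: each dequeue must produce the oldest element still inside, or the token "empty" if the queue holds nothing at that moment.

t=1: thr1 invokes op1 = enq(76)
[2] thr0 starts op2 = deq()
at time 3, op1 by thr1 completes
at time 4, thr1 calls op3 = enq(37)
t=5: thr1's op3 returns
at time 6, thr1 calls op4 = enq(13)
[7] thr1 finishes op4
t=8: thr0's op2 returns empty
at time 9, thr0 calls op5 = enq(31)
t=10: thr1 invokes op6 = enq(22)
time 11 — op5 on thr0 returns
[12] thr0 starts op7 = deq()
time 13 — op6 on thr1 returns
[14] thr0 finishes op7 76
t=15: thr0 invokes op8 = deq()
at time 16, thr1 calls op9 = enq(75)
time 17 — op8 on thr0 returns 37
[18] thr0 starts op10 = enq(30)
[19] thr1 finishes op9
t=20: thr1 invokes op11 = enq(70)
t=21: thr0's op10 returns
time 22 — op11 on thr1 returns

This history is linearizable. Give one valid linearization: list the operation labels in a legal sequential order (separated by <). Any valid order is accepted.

op2 < op1 < op3 < op4 < op5 < op6 < op7 < op8 < op9 < op10 < op11

after step 1 (op2 deq() → empty): queue <>
after step 2 (op1 enq(76)): queue <76>
after step 3 (op3 enq(37)): queue <76,37>
after step 4 (op4 enq(13)): queue <76,37,13>
after step 5 (op5 enq(31)): queue <76,37,13,31>
after step 6 (op6 enq(22)): queue <76,37,13,31,22>
after step 7 (op7 deq() → 76): queue <37,13,31,22>
after step 8 (op8 deq() → 37): queue <13,31,22>
after step 9 (op9 enq(75)): queue <13,31,22,75>
after step 10 (op10 enq(30)): queue <13,31,22,75,30>
after step 11 (op11 enq(70)): queue <13,31,22,75,30,70>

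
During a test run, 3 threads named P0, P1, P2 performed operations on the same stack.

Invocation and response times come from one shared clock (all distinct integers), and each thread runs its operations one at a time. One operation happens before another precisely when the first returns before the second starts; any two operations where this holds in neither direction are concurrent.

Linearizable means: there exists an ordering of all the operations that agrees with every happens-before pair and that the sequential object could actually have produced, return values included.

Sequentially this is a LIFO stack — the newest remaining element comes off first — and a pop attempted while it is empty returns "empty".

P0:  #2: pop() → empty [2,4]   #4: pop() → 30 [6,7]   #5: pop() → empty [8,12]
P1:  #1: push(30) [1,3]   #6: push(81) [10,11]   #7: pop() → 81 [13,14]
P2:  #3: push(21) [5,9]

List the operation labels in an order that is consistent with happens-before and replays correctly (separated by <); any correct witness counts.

1. #2 pop() → empty, leaving stack <>
2. #1 push(30), leaving stack <30>
3. #4 pop() → 30, leaving stack <>
4. #5 pop() → empty, leaving stack <>
5. #3 push(21), leaving stack <21>
6. #6 push(81), leaving stack <21,81>
7. #7 pop() → 81, leaving stack <21>

#2 < #1 < #4 < #5 < #3 < #6 < #7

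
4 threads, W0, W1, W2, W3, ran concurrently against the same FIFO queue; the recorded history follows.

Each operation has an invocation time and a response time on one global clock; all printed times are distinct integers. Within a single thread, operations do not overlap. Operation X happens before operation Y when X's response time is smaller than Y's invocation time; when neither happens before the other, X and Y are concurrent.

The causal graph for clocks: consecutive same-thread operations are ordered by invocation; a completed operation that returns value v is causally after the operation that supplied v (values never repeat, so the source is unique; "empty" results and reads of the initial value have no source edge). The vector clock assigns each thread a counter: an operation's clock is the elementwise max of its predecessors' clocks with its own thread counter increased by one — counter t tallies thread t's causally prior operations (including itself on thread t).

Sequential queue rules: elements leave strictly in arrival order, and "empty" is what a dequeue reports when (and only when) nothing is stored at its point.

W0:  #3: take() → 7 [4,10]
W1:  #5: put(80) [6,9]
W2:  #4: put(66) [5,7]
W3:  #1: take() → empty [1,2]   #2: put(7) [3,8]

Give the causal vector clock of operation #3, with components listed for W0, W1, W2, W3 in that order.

(1, 0, 0, 2)

no predecessors for #1 (invoked 1): W3 increments from zero → (0, 0, 0, 1)
no predecessors for #4 (invoked 5): W2 increments from zero → (0, 0, 1, 0)
no predecessors for #5 (invoked 6): W1 increments from zero → (0, 1, 0, 0)
from VC(#1)=(0, 0, 0, 1), #2 (invoked 3) maxes components and bumps W3 → (0, 0, 0, 2)
from VC(#2)=(0, 0, 0, 2), #3 (invoked 4) maxes components and bumps W0 → (1, 0, 0, 2)
target: VC(#3) = (1, 0, 0, 2)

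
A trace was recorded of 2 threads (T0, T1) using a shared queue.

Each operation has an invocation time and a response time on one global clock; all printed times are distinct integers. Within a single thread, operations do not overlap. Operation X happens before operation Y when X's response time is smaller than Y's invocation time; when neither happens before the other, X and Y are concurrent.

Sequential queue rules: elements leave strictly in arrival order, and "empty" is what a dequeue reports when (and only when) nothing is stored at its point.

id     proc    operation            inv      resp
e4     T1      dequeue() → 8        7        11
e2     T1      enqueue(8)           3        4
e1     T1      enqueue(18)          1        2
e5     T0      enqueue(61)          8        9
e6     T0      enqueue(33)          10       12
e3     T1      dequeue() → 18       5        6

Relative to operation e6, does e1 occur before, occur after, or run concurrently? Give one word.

before

e1 spans [1,2], e6 spans [10,12]
resp(e1)=2 < inv(e6)=10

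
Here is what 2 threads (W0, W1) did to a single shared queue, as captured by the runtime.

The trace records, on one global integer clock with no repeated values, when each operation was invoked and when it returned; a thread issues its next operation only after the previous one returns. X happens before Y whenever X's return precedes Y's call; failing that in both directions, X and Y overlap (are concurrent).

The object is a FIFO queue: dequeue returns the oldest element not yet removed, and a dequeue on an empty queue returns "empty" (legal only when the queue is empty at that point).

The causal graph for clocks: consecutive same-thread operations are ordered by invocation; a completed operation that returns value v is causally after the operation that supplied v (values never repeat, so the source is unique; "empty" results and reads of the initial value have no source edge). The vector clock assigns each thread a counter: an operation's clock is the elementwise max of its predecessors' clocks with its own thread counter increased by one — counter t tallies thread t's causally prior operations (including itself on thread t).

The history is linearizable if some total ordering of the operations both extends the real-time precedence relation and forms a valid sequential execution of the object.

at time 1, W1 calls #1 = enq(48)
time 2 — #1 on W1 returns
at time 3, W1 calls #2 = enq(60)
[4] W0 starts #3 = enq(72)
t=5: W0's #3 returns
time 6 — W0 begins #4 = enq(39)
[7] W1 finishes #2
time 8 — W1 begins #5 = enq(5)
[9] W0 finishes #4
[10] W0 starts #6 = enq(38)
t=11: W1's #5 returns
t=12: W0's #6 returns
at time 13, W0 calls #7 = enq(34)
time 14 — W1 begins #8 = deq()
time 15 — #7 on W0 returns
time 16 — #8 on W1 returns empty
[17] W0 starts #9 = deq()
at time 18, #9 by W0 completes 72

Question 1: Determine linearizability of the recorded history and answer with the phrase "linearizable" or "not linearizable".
not linearizable

the violation lands at event 16, #8's response at time 16: events 1..15 linearize, events 1..16 do not
8 completed operations, 16 real-time-consistent orders — every queue replay fails
one such order, #1, #2, #3, #4, #5, #6, #7, #8, breaks at step 8 where #8 deq() → empty is illegal
one such order, #1, #2, #3, #4, #5, #6, #8, #7, breaks at step 7 where #8 deq() → empty is illegal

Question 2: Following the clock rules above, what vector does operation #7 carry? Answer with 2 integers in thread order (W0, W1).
Answer: (4, 0)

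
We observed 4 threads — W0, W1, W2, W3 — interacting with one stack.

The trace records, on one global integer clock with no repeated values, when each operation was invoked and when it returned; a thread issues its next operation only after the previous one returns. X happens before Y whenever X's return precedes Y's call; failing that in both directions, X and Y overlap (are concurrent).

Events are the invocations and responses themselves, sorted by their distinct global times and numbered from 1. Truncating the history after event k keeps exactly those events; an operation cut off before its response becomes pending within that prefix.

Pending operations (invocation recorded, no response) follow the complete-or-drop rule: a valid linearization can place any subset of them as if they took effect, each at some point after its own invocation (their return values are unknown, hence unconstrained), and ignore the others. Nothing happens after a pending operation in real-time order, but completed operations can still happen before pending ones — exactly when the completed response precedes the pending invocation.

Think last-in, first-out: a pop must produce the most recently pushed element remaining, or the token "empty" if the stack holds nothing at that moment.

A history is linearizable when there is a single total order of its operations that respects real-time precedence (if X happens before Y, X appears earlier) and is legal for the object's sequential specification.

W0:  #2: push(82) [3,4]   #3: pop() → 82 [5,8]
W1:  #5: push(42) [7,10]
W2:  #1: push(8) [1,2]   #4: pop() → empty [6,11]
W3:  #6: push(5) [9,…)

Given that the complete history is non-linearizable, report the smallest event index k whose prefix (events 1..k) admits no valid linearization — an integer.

11

events 1..10 are linearizable, e.g. via #1, #2, #3, #4, #5:
step 1: #1 push(8) — stack <8>
step 2: #2 push(82) — stack <8,82>
step 3: #3 pop() → 82 — stack <8>
step 4: #4 pop() (pending, included) — stack <>
step 5: #5 push(42) — stack <42>
at event 11 (#4's time-11 response) nothing linearizes any more
no completion choice of the 1 pending operation (#6) rescues it — every subset was tried
take #1, #2, #3, #4, #5 (pending dropped): step 4 already fails, because #4 pop() → empty cannot occur there
take #1, #2, #3, #5, #4 (pending dropped): step 5 already fails, because #4 pop() → empty cannot occur there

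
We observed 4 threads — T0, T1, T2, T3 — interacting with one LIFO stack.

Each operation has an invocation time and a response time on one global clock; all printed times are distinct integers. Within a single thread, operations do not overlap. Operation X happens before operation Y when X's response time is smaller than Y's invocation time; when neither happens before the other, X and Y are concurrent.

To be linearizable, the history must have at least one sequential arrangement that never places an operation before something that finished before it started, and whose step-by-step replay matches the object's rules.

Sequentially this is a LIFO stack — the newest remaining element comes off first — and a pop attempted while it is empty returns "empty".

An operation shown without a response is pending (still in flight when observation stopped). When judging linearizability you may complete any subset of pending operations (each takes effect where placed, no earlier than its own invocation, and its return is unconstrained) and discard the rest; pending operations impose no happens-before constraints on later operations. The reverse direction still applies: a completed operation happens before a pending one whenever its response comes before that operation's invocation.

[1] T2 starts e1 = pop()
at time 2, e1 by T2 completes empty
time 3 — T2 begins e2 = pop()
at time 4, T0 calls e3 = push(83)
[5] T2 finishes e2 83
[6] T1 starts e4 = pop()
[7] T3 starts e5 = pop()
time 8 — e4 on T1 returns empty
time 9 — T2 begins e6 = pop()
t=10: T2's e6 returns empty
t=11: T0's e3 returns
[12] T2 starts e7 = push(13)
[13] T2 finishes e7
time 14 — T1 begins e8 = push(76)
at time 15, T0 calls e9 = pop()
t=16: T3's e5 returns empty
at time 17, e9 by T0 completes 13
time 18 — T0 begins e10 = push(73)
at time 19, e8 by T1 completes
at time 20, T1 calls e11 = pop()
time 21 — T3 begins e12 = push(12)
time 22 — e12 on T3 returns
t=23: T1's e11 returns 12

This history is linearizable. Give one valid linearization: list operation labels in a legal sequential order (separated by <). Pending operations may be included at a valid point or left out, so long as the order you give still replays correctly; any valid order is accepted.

1. e1 pop() → empty, leaving stack <>
2. e3 push(83), leaving stack <83>
3. e2 pop() → 83, leaving stack <>
4. e4 pop() → empty, leaving stack <>
5. e5 pop() → empty, leaving stack <>
6. e6 pop() → empty, leaving stack <>
7. e7 push(13), leaving stack <13>
8. e9 pop() → 13, leaving stack <>
9. e8 push(76), leaving stack <76>
10. e10 push(73) (pending, included), leaving stack <76,73>
11. e12 push(12), leaving stack <76,73,12>
12. e11 pop() → 12, leaving stack <76,73>

e1 < e3 < e2 < e4 < e5 < e6 < e7 < e9 < e8 < e10 < e12 < e11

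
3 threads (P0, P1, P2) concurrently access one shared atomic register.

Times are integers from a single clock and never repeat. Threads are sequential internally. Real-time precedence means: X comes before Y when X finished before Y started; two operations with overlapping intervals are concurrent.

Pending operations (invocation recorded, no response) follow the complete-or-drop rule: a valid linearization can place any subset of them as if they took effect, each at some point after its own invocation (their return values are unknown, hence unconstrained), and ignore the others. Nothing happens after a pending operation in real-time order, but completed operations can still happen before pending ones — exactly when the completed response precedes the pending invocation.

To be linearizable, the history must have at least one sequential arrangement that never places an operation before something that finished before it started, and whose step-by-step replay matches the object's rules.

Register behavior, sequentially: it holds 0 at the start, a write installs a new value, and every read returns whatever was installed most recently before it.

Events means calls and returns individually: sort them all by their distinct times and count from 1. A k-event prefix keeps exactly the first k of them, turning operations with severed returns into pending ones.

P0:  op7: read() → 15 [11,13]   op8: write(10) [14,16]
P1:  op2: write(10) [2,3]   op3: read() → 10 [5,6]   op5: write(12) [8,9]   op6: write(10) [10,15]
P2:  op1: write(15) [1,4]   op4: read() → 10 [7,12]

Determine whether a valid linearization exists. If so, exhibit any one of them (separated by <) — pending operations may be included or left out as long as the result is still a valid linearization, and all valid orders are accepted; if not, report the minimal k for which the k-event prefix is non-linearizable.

not linearizable — minimal violating prefix: 13 events

prefix check: 1..12 passes, 1..13 fails once op7's time-13 response joins
6 completed operations, 6 real-time-consistent orders — every atomic register replay fails
include/drop combinations of the 1 pending operation (op6) were all tried; none helps
sample order op1, op2, op3, op4, op5, op7 (pending dropped) stalls at step 6 — op7 read() → 15 has no legal effect
sample order op1, op2, op3, op5, op4, op7 (pending dropped) stalls at step 5 — op4 read() → 10 has no legal effect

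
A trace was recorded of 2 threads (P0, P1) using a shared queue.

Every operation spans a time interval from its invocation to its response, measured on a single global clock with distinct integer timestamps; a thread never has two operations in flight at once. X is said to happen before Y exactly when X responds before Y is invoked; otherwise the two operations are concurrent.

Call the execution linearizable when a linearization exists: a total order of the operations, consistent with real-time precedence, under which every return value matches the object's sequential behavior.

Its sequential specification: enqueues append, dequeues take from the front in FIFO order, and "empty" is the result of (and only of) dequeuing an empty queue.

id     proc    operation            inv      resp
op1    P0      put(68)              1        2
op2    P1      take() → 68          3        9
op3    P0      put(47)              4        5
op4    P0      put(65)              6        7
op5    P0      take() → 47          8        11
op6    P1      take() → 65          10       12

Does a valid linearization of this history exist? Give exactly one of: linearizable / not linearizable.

a witness: op1, op2, op3, op4, op5, op6
step 1: op1 put(68) — queue <68>
step 2: op2 take() → 68 — queue <>
step 3: op3 put(47) — queue <47>
step 4: op4 put(65) — queue <47,65>
step 5: op5 take() → 47 — queue <65>
step 6: op6 take() → 65 — queue <>

linearizable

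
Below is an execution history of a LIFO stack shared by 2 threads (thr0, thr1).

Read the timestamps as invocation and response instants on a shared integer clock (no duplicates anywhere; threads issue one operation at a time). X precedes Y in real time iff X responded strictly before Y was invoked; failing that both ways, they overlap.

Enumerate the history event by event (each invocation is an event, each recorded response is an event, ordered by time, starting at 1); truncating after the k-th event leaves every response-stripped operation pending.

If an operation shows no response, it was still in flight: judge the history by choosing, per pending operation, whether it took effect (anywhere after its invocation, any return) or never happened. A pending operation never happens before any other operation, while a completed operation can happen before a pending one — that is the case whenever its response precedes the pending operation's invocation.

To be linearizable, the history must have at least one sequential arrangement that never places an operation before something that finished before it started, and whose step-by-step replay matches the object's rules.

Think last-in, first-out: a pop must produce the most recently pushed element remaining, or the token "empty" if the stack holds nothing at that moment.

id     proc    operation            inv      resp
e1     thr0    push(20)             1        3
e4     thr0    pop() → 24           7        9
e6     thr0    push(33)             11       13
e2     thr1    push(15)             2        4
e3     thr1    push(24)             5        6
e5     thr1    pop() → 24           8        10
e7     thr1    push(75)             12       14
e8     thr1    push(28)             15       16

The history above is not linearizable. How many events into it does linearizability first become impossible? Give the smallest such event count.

10

events 1..9 are still linearizable — one witness is e1, e2, e3, e4:
step 1: e1 push(20) — stack <20>
step 2: e2 push(15) — stack <20,15>
step 3: e3 push(24) — stack <20,15,24>
step 4: e4 pop() → 24 — stack <20,15>
include event 10 — e5 responding at 10 — and every candidate order breaks
sample order e1, e2, e3, e4, e5 stalls at step 5 — e5 pop() → 24 has no legal effect
sample order e1, e2, e3, e5, e4 stalls at step 5 — e4 pop() → 24 has no legal effect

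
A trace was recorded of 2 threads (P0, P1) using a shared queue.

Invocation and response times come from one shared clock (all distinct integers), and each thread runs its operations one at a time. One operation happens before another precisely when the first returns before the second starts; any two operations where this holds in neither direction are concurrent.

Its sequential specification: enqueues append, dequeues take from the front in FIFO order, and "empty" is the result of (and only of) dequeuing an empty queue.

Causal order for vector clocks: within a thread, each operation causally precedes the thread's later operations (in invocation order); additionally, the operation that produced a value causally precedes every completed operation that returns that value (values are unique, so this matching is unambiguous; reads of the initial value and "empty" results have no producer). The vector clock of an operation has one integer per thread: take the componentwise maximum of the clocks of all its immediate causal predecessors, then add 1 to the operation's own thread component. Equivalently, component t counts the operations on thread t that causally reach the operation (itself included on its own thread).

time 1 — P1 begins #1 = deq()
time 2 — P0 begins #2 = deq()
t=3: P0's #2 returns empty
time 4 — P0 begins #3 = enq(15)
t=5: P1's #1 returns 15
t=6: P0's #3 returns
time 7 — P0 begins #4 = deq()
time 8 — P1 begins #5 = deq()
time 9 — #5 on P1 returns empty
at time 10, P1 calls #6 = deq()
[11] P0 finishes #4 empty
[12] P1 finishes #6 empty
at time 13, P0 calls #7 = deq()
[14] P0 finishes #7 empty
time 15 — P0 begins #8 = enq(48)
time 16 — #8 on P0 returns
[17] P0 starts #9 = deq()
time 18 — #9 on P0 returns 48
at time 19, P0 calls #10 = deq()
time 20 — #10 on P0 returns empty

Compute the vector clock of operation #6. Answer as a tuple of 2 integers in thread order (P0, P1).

root op #2, invoked 2: fresh clock plus P0's own tick → (1, 0)
VC(#3, invoked at 4): max of VC(#2)=(1, 0), then +1 on thread P0 → (2, 0)
VC(#1, invoked at 1): max of VC(#3)=(2, 0), then +1 on thread P1 → (2, 1)
VC(#4, invoked at 7): max of VC(#3)=(2, 0), then +1 on thread P0 → (3, 0)
VC(#5, invoked at 8): max of VC(#1)=(2, 1), then +1 on thread P1 → (2, 2)
VC(#7, invoked at 13): max of VC(#4)=(3, 0), then +1 on thread P0 → (4, 0)
VC(#6, invoked at 10): max of VC(#5)=(2, 2), then +1 on thread P1 → (2, 3)
VC(#8, invoked at 15): max of VC(#7)=(4, 0), then +1 on thread P0 → (5, 0)
VC(#9, invoked at 17): max of VC(#8)=(5, 0), then +1 on thread P0 → (6, 0)
VC(#10, invoked at 19): max of VC(#9)=(6, 0), then +1 on thread P0 → (7, 0)
target: VC(#6) = (2, 3)

(2, 3)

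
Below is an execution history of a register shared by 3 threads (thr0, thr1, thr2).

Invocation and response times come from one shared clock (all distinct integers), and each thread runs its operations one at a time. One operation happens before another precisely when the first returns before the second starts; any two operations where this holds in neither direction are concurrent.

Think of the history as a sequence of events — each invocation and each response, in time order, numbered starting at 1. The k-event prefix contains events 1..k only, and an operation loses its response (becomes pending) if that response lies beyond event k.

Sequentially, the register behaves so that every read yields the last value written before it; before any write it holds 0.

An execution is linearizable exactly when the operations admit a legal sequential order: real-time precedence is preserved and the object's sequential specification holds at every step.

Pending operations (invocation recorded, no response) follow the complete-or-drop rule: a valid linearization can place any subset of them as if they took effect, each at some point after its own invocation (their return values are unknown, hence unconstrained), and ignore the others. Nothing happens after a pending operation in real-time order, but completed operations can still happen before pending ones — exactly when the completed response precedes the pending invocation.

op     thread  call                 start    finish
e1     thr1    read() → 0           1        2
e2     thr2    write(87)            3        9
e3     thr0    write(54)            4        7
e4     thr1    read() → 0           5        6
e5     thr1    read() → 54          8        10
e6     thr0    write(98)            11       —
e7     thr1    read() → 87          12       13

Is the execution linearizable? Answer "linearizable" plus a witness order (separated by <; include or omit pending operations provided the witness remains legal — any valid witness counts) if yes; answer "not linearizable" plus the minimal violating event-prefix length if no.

step 1: e1 read() → 0 — value 0
step 2: e4 read() → 0 — value 0
step 3: e3 write(54) — value 54
step 4: e5 read() → 54 — value 54
step 5: e2 write(87) — value 87
step 6: e7 read() → 87 — value 87

linearizable — witness: e1 < e4 < e3 < e5 < e2 < e7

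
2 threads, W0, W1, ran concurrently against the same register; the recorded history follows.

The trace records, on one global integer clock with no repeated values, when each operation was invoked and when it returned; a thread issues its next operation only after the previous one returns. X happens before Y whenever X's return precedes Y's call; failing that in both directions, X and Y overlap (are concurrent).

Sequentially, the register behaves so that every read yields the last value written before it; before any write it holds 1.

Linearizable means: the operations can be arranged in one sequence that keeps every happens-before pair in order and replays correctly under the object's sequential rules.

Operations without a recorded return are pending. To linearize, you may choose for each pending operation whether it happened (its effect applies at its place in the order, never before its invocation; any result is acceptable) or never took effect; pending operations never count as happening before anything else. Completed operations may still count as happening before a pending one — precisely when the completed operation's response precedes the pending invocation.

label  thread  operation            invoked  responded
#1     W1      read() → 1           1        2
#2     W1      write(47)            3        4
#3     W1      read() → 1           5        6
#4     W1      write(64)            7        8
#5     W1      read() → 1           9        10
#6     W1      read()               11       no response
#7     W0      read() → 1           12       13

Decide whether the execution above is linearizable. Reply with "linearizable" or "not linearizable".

not linearizable

prefix check: 1..5 passes, 1..6 fails once #3's time-6 response joins
the completed operations (3 total) allow one real-time order; the register replay rejects it
e.g. #1, #2, #3: illegal at step 3, since #3 read() → 1 cannot apply there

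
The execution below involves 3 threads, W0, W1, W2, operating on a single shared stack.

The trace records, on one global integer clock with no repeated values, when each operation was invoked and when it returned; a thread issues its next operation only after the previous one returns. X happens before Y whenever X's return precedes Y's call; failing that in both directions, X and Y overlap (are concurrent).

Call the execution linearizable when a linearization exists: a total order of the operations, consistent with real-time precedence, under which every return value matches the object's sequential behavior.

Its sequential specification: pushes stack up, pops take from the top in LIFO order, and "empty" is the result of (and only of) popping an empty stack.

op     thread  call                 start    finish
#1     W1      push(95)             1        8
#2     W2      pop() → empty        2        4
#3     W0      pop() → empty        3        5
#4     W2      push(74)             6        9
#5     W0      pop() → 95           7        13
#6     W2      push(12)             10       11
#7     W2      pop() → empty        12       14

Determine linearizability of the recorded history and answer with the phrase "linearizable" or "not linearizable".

not linearizable

prefix check: 1..13 passes, 1..14 fails once #7's time-14 response joins
all 36 real-time-respecting orders fail — 7 completed stack operations, no legal replay
sample order #1, #2, #3, #4, #5, #6, #7 stalls at step 2 — #2 pop() → empty has no legal effect
sample order #1, #2, #3, #4, #6, #5, #7 stalls at step 2 — #2 pop() → empty has no legal effect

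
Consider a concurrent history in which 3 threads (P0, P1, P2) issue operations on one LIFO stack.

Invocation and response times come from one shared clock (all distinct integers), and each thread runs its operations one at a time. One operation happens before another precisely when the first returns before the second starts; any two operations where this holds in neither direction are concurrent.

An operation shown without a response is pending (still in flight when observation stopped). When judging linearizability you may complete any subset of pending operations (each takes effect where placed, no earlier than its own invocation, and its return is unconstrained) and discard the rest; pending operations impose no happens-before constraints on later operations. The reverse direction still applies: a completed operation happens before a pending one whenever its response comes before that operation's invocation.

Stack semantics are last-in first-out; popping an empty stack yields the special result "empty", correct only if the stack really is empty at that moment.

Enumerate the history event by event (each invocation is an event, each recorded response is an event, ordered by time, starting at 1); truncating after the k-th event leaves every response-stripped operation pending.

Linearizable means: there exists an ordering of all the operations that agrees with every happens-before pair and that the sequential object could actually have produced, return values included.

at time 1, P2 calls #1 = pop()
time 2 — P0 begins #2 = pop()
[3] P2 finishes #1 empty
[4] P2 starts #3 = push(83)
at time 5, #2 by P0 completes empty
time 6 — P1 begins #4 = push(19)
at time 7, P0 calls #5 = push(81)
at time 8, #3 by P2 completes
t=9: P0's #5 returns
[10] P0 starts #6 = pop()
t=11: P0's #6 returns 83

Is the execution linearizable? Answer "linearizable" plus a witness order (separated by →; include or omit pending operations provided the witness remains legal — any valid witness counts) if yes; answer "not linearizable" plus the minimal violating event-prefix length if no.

after step 1 (#1 pop() → empty): stack <>
after step 2 (#2 pop() → empty): stack <>
after step 3 (#4 push(19) (pending, included)): stack <19>
after step 4 (#5 push(81)): stack <19,81>
after step 5 (#3 push(83)): stack <19,81,83>
after step 6 (#6 pop() → 83): stack <19,81>

linearizable — witness: #1 → #2 → #4 → #5 → #3 → #6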